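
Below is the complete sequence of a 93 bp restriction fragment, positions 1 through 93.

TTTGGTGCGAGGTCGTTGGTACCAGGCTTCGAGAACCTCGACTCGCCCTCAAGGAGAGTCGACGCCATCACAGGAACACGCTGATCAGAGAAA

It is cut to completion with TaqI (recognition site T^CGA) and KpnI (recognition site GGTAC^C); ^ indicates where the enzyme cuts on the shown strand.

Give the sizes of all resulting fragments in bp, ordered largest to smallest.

TaqI sites (TCGA) start at positions 29, 38, 59.
TaqI cuts after the first base of each site, so after positions 29, 38, 59.
The KpnI site (GGTACC) starts at position 18.
KpnI cuts after base 5 of each site (before the last base), so after position 22.
Combined cut positions: 22, 29, 38, 59.
Linear molecule, 4 cuts → 5 fragments:
  1–22 → 22 bp
  23–29 → 7 bp
  30–38 → 9 bp
  39–59 → 21 bp
  60–93 → 34 bp
Sorted largest to smallest: 34, 22, 21, 9, 7 bp.

34, 22, 21, 9, 7 bp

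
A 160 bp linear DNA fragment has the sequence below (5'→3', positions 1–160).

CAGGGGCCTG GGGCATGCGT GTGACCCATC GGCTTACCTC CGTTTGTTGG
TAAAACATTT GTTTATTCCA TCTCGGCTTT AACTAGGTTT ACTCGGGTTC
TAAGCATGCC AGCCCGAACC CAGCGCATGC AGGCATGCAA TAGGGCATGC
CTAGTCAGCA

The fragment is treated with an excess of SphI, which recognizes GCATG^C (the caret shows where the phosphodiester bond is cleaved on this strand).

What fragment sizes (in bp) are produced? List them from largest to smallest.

SphI sites (GCATGC) start at positions 13, 104, 125, 133, 145.
SphI cuts after base 5 of each site (before the last base), so after positions 17, 108, 129, 137, 149.
Linear molecule, 5 cuts → 6 fragments:
  1–17 → 17 bp
  18–108 → 91 bp
  109–129 → 21 bp
  130–137 → 8 bp
  138–149 → 12 bp
  150–160 → 11 bp
Sorted largest to smallest: 91, 21, 17, 12, 11, 8 bp.

91, 21, 17, 12, 11, 8 bp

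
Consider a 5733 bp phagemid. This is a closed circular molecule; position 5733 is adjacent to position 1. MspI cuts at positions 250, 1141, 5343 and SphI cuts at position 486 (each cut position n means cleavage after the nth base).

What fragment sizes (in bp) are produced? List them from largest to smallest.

4202, 655, 640, 236 bp

Combined cut positions (sorted): 250, 486, 1141, 5343.
Circular molecule, 4 cuts → 4 fragments:
  486 − 250 = 236 bp
  1141 − 486 = 655 bp
  5343 − 1141 = 4202 bp
  wrap: 5733 − 5343 + 250 = 640 bp
Sorted largest to smallest: 4202, 655, 640, 236 bp.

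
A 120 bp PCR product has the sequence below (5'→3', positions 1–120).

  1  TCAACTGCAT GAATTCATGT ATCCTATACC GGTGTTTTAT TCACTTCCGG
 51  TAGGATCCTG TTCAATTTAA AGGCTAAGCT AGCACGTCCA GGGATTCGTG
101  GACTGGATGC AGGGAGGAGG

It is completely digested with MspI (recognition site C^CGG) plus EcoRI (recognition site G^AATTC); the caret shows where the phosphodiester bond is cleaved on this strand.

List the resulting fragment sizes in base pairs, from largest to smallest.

73, 18, 18, 11 bp

MspI sites (CCGG) start at positions 29, 47.
MspI cuts after the first base of each site, so after positions 29, 47.
The EcoRI site (GAATTC) starts at position 11.
EcoRI cuts after the first base of each site, so after position 11.
Combined cut positions: 11, 29, 47.
Linear molecule, 3 cuts → 4 fragments:
  1–11 → 11 bp
  12–29 → 18 bp
  30–47 → 18 bp
  48–120 → 73 bp
Sorted largest to smallest: 73, 18, 18, 11 bp.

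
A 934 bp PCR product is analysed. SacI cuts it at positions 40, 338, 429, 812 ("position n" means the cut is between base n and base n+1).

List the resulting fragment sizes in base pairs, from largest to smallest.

Linear molecule, 4 cuts → 5 fragments:
  40 − 0 = 40 bp
  338 − 40 = 298 bp
  429 − 338 = 91 bp
  812 − 429 = 383 bp
  934 − 812 = 122 bp
Sorted largest to smallest: 383, 298, 122, 91, 40 bp.

383, 298, 122, 91, 40 bp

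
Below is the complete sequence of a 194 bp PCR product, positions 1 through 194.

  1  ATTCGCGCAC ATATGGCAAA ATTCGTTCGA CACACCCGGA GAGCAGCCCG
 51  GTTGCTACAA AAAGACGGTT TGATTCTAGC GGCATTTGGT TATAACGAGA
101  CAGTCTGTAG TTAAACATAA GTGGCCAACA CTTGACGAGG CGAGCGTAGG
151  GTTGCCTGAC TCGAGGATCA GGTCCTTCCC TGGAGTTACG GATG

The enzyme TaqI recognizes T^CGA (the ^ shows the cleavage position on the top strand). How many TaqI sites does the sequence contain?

TCGA occurs starting at positions 27, 161.
TaqI cuts at 2 sites.

2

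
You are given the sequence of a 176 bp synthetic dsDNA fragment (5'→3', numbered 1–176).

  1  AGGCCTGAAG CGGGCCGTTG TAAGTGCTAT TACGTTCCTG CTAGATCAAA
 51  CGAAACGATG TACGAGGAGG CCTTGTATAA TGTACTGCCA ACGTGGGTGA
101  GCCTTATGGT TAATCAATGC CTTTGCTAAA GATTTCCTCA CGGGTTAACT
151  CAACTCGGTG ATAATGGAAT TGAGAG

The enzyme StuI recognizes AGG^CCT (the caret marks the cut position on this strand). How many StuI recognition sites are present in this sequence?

2

AGGCCT occurs starting at positions 1, 68.
StuI cuts at 2 sites.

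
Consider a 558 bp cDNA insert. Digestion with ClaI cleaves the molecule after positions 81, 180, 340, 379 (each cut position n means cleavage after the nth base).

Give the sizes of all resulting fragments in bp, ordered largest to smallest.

179, 160, 99, 81, 39 bp

Linear molecule, 4 cuts → 5 fragments:
  81 − 0 = 81 bp
  180 − 81 = 99 bp
  340 − 180 = 160 bp
  379 − 340 = 39 bp
  558 − 379 = 179 bp
Sorted largest to smallest: 179, 160, 99, 81, 39 bp.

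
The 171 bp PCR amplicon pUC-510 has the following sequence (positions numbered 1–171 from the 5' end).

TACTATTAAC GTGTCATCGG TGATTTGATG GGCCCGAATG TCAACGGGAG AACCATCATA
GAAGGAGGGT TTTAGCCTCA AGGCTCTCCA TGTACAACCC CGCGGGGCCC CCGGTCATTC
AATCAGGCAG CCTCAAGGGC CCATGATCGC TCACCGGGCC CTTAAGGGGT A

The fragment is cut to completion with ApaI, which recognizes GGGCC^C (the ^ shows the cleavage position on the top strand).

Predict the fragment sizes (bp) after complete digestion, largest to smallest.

ApaI sites (GGGCCC) start at positions 30, 105, 137, 156.
ApaI cuts after base 5 of each site (before the last base), so after positions 34, 109, 141, 160.
Linear molecule, 4 cuts → 5 fragments:
  1–34 → 34 bp
  35–109 → 75 bp
  110–141 → 32 bp
  142–160 → 19 bp
  161–171 → 11 bp
Sorted largest to smallest: 75, 34, 32, 19, 11 bp.

75, 34, 32, 19, 11 bp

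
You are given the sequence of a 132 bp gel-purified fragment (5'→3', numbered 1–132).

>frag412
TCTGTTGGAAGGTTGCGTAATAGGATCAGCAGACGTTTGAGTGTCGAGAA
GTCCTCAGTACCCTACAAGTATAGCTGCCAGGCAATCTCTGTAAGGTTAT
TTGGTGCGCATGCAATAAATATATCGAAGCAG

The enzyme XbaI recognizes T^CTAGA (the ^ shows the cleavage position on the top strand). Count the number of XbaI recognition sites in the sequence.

No occurrence of TCTAGA is present in the sequence.
XbaI does not cut: 0 sites.

0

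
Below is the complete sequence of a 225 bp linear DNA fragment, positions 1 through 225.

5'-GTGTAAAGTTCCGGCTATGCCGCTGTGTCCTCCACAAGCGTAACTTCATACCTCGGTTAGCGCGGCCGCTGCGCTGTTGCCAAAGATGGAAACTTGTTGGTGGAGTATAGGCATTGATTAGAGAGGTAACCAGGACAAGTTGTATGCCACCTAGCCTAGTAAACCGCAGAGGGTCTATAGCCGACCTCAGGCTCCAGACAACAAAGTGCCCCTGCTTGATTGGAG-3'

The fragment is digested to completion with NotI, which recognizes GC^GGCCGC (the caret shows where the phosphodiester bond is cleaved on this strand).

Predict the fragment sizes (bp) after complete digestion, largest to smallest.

162, 63 bp

The NotI site (GCGGCCGC) starts at position 62.
NotI cuts after base 2 of each site, so after position 63.
Linear molecule, 1 cut → 2 fragments:
  1–63 → 63 bp
  64–225 → 162 bp
Sorted largest to smallest: 162, 63 bp.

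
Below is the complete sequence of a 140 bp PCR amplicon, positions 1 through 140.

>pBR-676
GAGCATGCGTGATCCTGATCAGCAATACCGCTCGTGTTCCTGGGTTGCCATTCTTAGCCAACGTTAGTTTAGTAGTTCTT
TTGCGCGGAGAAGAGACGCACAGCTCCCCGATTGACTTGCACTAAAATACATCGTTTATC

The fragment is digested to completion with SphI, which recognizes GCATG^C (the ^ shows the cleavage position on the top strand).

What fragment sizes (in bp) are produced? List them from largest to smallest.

133, 7 bp

The SphI site (GCATGC) starts at position 3.
SphI cuts after base 5 of each site (before the last base), so after position 7.
Linear molecule, 1 cut → 2 fragments:
  1–7 → 7 bp
  8–140 → 133 bp
Sorted largest to smallest: 133, 7 bp.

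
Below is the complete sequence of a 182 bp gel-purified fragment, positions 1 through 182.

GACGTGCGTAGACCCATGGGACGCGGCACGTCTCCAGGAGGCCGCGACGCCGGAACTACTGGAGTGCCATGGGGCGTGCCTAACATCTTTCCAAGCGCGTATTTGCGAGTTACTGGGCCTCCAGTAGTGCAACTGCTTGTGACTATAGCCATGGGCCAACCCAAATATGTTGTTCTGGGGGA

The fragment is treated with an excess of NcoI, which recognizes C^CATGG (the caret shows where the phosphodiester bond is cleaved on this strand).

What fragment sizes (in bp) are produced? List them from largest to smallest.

NcoI sites (CCATGG) start at positions 14, 67, 149.
NcoI cuts after the first base of each site, so after positions 14, 67, 149.
Linear molecule, 3 cuts → 4 fragments:
  1–14 → 14 bp
  15–67 → 53 bp
  68–149 → 82 bp
  150–182 → 33 bp
Sorted largest to smallest: 82, 53, 33, 14 bp.

82, 53, 33, 14 bp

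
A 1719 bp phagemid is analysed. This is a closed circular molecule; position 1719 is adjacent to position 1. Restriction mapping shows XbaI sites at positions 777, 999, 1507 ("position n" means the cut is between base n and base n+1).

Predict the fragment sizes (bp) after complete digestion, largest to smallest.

989, 508, 222 bp

Circular molecule, 3 cuts → 3 fragments:
  999 − 777 = 222 bp
  1507 − 999 = 508 bp
  wrap: 1719 − 1507 + 777 = 989 bp
Sorted largest to smallest: 989, 508, 222 bp.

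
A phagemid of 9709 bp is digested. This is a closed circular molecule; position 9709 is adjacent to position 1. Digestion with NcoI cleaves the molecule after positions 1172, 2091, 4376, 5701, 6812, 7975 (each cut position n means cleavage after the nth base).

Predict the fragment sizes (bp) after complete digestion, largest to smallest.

Circular molecule, 6 cuts → 6 fragments:
  2091 − 1172 = 919 bp
  4376 − 2091 = 2285 bp
  5701 − 4376 = 1325 bp
  6812 − 5701 = 1111 bp
  7975 − 6812 = 1163 bp
  wrap: 9709 − 7975 + 1172 = 2906 bp
Sorted largest to smallest: 2906, 2285, 1325, 1163, 1111, 919 bp.

2906, 2285, 1325, 1163, 1111, 919 bp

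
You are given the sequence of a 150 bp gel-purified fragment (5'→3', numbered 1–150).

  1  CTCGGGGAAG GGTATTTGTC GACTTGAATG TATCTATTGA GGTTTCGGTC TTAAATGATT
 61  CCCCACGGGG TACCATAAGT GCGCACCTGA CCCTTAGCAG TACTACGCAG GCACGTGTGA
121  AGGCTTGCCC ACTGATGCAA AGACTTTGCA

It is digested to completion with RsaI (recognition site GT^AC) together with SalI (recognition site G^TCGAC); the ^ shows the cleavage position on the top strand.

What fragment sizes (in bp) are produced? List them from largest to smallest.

RsaI sites (GTAC) start at positions 70, 100.
RsaI cuts after base 2 of each site, so after positions 71, 101.
The SalI site (GTCGAC) starts at position 18.
SalI cuts after the first base of each site, so after position 18.
Combined cut positions: 18, 71, 101.
Linear molecule, 3 cuts → 4 fragments:
  1–18 → 18 bp
  19–71 → 53 bp
  72–101 → 30 bp
  102–150 → 49 bp
Sorted largest to smallest: 53, 49, 30, 18 bp.

53, 49, 30, 18 bp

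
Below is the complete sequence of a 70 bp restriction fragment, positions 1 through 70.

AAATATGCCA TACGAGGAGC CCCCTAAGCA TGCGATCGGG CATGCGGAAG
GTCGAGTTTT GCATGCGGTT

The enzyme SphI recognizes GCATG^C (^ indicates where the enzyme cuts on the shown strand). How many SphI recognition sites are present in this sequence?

3

GCATGC occurs starting at positions 28, 40, 61.
SphI cuts at 3 sites.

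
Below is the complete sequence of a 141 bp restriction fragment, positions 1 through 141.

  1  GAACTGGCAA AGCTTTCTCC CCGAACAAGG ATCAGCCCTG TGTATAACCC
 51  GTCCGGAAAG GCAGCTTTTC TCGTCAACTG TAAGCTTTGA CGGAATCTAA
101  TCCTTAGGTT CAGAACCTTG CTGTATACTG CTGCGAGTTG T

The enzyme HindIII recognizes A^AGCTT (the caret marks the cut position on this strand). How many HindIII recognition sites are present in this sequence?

AAGCTT occurs starting at positions 10, 82.
HindIII cuts at 2 sites.

2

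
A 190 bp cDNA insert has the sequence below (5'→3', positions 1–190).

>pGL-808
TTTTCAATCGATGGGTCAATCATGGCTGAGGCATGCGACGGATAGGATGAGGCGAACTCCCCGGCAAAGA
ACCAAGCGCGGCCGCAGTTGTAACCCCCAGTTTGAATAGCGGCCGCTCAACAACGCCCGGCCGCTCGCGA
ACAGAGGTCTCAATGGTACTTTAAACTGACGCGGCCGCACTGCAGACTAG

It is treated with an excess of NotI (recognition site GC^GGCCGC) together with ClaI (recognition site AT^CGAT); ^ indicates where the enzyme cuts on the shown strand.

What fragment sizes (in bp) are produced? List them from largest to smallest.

NotI sites (GCGGCCGC) start at positions 78, 109, 171.
NotI cuts after base 2 of each site, so after positions 79, 110, 172.
The ClaI site (ATCGAT) starts at position 7.
ClaI cuts after base 2 of each site, so after position 8.
Combined cut positions: 8, 79, 110, 172.
Linear molecule, 4 cuts → 5 fragments:
  1–8 → 8 bp
  9–79 → 71 bp
  80–110 → 31 bp
  111–172 → 62 bp
  173–190 → 18 bp
Sorted largest to smallest: 71, 62, 31, 18, 8 bp.

71, 62, 31, 18, 8 bp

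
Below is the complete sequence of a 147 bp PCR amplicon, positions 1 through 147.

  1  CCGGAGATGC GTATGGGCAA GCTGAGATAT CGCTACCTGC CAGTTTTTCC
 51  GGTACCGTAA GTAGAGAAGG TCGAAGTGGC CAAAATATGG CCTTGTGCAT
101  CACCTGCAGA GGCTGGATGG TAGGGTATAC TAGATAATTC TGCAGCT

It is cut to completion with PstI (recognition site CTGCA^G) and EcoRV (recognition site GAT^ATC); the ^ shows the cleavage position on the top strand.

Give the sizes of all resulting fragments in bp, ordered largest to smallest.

80, 36, 28, 3 bp

PstI sites (CTGCAG) start at positions 104, 140.
PstI cuts after base 5 of each site (before the last base), so after positions 108, 144.
The EcoRV site (GATATC) starts at position 26.
EcoRV cuts after base 3 of each site, so after position 28.
Combined cut positions: 28, 108, 144.
Linear molecule, 3 cuts → 4 fragments:
  1–28 → 28 bp
  29–108 → 80 bp
  109–144 → 36 bp
  145–147 → 3 bp
Sorted largest to smallest: 80, 36, 28, 3 bp.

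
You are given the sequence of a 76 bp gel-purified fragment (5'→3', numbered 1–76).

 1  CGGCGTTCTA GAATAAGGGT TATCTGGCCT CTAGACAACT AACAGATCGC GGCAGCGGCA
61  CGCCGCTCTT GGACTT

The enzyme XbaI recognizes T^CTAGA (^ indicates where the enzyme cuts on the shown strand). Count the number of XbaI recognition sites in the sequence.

TCTAGA occurs starting at positions 7, 30.
XbaI cuts at 2 sites.

2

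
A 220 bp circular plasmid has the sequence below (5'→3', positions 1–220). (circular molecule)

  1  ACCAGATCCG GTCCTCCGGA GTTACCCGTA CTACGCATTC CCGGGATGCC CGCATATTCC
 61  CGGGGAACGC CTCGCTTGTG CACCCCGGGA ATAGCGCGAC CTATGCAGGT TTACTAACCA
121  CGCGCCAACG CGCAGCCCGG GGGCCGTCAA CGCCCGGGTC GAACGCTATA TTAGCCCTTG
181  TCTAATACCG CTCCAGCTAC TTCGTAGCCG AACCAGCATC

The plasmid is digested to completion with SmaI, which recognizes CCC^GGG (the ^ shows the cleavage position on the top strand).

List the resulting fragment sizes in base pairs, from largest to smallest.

107, 52, 25, 19, 17 bp

SmaI sites (CCCGGG) start at positions 40, 59, 84, 136, 153.
SmaI cuts after base 3 of each site, so after positions 42, 61, 86, 138, 155.
Circular molecule, 5 cuts → 5 fragments:
  43–61 → 19 bp
  62–86 → 25 bp
  87–138 → 52 bp
  139–155 → 17 bp
  156–220 then 1–42 → 65 + 42 = 107 bp
Sorted largest to smallest: 107, 52, 25, 19, 17 bp.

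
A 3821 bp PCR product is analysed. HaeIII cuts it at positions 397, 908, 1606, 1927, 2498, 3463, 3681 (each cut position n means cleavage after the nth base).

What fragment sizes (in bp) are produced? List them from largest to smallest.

Linear molecule, 7 cuts → 8 fragments:
  397 − 0 = 397 bp
  908 − 397 = 511 bp
  1606 − 908 = 698 bp
  1927 − 1606 = 321 bp
  2498 − 1927 = 571 bp
  3463 − 2498 = 965 bp
  3681 − 3463 = 218 bp
  3821 − 3681 = 140 bp
Sorted largest to smallest: 965, 698, 571, 511, 397, 321, 218, 140 bp.

965, 698, 571, 511, 397, 321, 218, 140 bp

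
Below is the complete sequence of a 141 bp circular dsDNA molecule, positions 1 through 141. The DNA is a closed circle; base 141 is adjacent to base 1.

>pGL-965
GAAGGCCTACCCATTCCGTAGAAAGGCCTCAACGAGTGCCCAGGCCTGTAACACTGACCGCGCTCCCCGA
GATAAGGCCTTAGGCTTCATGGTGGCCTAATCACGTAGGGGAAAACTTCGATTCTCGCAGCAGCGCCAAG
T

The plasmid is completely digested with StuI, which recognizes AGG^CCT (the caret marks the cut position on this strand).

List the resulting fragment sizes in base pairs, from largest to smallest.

69, 33, 21, 18 bp

StuI sites (AGGCCT) start at positions 3, 24, 42, 75.
StuI cuts after base 3 of each site, so after positions 5, 26, 44, 77.
Circular molecule, 4 cuts → 4 fragments:
  6–26 → 21 bp
  27–44 → 18 bp
  45–77 → 33 bp
  78–141 then 1–5 → 64 + 5 = 69 bp
Sorted largest to smallest: 69, 33, 21, 18 bp.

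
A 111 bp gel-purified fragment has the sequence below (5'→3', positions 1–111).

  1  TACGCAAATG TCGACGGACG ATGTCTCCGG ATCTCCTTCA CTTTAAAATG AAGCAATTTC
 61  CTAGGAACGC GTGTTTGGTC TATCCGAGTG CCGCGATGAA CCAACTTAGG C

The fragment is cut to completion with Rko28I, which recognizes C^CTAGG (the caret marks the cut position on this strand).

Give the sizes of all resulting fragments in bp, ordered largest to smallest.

60, 51 bp

The Rko28I site (CCTAGG) starts at position 60.
Rko28I cuts after the first base of each site, so after position 60.
Linear molecule, 1 cut → 2 fragments:
  1–60 → 60 bp
  61–111 → 51 bp
Sorted largest to smallest: 60, 51 bp.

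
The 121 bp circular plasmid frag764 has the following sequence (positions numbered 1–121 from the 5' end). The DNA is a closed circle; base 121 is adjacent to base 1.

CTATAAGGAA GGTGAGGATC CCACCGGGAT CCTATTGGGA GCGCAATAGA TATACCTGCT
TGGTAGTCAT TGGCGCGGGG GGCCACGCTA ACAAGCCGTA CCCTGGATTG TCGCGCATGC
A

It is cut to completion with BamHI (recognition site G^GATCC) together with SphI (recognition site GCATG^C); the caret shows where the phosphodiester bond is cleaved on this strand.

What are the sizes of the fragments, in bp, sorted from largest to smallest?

92, 18, 11 bp

BamHI sites (GGATCC) start at positions 16, 27.
BamHI cuts after the first base of each site, so after positions 16, 27.
The SphI site (GCATGC) starts at position 115.
SphI cuts after base 5 of each site (before the last base), so after position 119.
Combined cut positions: 16, 27, 119.
Circular molecule, 3 cuts → 3 fragments:
  17–27 → 11 bp
  28–119 → 92 bp
  120–121 then 1–16 → 2 + 16 = 18 bp
Sorted largest to smallest: 92, 18, 11 bp.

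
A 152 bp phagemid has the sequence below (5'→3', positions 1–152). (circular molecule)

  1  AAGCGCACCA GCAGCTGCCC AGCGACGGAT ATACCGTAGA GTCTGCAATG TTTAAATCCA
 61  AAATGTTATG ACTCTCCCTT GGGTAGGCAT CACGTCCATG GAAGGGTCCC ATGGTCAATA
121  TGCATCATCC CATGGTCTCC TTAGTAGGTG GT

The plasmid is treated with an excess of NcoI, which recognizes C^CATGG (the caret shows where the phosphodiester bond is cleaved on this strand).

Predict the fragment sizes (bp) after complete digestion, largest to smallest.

NcoI sites (CCATGG) start at positions 96, 109, 130.
NcoI cuts after the first base of each site, so after positions 96, 109, 130.
Circular molecule, 3 cuts → 3 fragments:
  97–109 → 13 bp
  110–130 → 21 bp
  131–152 then 1–96 → 22 + 96 = 118 bp
Sorted largest to smallest: 118, 21, 13 bp.

118, 21, 13 bp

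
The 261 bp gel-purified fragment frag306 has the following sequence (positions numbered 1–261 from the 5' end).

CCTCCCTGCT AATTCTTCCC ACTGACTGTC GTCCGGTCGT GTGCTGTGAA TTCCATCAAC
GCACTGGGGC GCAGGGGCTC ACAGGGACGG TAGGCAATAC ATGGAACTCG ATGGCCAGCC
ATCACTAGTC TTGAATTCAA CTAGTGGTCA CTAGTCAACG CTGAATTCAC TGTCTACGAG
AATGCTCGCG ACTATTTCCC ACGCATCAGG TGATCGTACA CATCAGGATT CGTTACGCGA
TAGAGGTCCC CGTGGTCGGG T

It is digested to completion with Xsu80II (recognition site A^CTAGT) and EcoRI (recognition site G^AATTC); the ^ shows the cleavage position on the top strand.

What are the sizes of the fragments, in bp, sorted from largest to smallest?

98, 76, 48, 13, 10, 9, 7 bp

Xsu80II sites (ACTAGT) start at positions 124, 140, 150.
Xsu80II cuts after the first base of each site, so after positions 124, 140, 150.
EcoRI sites (GAATTC) start at positions 48, 133, 163.
EcoRI cuts after the first base of each site, so after positions 48, 133, 163.
Combined cut positions: 48, 124, 133, 140, 150, 163.
Linear molecule, 6 cuts → 7 fragments:
  1–48 → 48 bp
  49–124 → 76 bp
  125–133 → 9 bp
  134–140 → 7 bp
  141–150 → 10 bp
  151–163 → 13 bp
  164–261 → 98 bp
Sorted largest to smallest: 98, 76, 48, 13, 10, 9, 7 bp.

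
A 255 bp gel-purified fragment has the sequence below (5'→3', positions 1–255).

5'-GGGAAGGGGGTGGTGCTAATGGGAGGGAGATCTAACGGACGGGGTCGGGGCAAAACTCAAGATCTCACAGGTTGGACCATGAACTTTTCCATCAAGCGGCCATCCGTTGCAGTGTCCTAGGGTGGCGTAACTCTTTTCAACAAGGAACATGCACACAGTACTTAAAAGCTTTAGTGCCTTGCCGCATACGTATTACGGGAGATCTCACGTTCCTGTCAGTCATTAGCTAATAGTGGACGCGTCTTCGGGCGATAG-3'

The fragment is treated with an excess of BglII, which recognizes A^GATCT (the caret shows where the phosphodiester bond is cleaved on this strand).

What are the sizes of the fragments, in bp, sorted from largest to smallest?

140, 55, 32, 28 bp

BglII sites (AGATCT) start at positions 28, 60, 200.
BglII cuts after the first base of each site, so after positions 28, 60, 200.
Linear molecule, 3 cuts → 4 fragments:
  1–28 → 28 bp
  29–60 → 32 bp
  61–200 → 140 bp
  201–255 → 55 bp
Sorted largest to smallest: 140, 55, 32, 28 bp.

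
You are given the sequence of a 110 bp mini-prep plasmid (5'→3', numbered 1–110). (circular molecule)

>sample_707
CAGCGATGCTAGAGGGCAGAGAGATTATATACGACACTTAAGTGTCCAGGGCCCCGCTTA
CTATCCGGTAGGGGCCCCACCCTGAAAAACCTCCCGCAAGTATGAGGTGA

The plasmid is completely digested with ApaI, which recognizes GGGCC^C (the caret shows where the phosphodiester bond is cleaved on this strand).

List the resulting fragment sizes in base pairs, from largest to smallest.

ApaI sites (GGGCCC) start at positions 49, 72.
ApaI cuts after base 5 of each site (before the last base), so after positions 53, 76.
Circular molecule, 2 cuts → 2 fragments:
  54–76 → 23 bp
  77–110 then 1–53 → 34 + 53 = 87 bp
Sorted largest to smallest: 87, 23 bp.

87, 23 bp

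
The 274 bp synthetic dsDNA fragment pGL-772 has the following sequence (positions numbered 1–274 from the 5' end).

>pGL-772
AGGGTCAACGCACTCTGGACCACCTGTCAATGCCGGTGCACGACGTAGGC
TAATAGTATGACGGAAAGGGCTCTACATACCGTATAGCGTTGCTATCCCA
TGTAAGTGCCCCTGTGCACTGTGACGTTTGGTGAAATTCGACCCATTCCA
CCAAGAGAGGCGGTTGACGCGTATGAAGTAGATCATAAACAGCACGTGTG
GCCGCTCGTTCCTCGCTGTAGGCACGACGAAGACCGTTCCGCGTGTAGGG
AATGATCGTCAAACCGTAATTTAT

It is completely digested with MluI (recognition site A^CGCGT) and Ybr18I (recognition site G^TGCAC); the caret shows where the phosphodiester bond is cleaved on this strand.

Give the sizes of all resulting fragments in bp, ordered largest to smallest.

107, 78, 53, 36 bp

The MluI site (ACGCGT) starts at position 167.
MluI cuts after the first base of each site, so after position 167.
Ybr18I sites (GTGCAC) start at positions 36, 114.
Ybr18I cuts after the first base of each site, so after positions 36, 114.
Combined cut positions: 36, 114, 167.
Linear molecule, 3 cuts → 4 fragments:
  1–36 → 36 bp
  37–114 → 78 bp
  115–167 → 53 bp
  168–274 → 107 bp
Sorted largest to smallest: 107, 78, 53, 36 bp.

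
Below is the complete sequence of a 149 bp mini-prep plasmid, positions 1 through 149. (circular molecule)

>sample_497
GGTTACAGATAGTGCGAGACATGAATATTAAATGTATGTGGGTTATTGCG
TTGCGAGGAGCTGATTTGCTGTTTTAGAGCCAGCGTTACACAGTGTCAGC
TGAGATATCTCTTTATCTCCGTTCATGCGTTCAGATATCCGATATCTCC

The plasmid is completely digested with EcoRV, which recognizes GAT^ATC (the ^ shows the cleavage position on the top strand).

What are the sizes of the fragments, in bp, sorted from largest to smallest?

112, 30, 7 bp

EcoRV sites (GATATC) start at positions 104, 134, 141.
EcoRV cuts after base 3 of each site, so after positions 106, 136, 143.
Circular molecule, 3 cuts → 3 fragments:
  107–136 → 30 bp
  137–143 → 7 bp
  144–149 then 1–106 → 6 + 106 = 112 bp
Sorted largest to smallest: 112, 30, 7 bp.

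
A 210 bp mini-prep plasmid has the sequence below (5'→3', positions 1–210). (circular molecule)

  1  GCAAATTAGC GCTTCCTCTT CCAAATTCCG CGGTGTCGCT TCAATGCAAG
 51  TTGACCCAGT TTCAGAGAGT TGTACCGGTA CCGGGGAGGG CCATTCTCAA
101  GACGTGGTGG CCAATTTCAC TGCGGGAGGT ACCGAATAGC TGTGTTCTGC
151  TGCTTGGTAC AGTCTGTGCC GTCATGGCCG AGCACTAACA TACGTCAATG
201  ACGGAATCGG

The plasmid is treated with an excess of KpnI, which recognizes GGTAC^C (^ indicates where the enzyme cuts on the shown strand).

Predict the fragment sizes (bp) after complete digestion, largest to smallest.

159, 51 bp

KpnI sites (GGTACC) start at positions 77, 128.
KpnI cuts after base 5 of each site (before the last base), so after positions 81, 132.
Circular molecule, 2 cuts → 2 fragments:
  82–132 → 51 bp
  133–210 then 1–81 → 78 + 81 = 159 bp
Sorted largest to smallest: 159, 51 bp.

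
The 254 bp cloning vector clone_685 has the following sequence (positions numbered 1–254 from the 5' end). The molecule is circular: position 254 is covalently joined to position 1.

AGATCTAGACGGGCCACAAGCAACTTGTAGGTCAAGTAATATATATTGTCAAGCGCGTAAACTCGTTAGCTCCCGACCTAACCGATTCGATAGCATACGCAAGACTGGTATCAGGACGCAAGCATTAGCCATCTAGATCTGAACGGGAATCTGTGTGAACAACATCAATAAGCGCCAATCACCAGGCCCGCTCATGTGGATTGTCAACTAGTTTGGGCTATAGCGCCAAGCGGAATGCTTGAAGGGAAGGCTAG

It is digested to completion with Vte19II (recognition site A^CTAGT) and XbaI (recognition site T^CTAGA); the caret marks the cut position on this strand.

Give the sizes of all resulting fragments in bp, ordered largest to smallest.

128, 75, 51 bp

The Vte19II site (ACTAGT) starts at position 207.
Vte19II cuts after the first base of each site, so after position 207.
XbaI sites (TCTAGA) start at positions 4, 132.
XbaI cuts after the first base of each site, so after positions 4, 132.
Combined cut positions: 4, 132, 207.
Circular molecule, 3 cuts → 3 fragments:
  5–132 → 128 bp
  133–207 → 75 bp
  208–254 then 1–4 → 47 + 4 = 51 bp
Sorted largest to smallest: 128, 75, 51 bp.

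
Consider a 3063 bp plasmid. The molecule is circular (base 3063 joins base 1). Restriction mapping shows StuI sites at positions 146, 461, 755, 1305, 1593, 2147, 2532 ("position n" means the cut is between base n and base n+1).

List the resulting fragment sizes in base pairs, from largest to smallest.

Circular molecule, 7 cuts → 7 fragments:
  461 − 146 = 315 bp
  755 − 461 = 294 bp
  1305 − 755 = 550 bp
  1593 − 1305 = 288 bp
  2147 − 1593 = 554 bp
  2532 − 2147 = 385 bp
  wrap: 3063 − 2532 + 146 = 677 bp
Sorted largest to smallest: 677, 554, 550, 385, 315, 294, 288 bp.

677, 554, 550, 385, 315, 294, 288 bp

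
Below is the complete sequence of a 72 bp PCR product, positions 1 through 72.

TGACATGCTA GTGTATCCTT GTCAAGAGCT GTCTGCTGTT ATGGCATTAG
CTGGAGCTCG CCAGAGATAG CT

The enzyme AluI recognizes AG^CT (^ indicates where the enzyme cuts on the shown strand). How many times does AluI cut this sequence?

AGCT occurs starting at positions 27, 49, 55, 69.
AluI cuts at 4 sites.

4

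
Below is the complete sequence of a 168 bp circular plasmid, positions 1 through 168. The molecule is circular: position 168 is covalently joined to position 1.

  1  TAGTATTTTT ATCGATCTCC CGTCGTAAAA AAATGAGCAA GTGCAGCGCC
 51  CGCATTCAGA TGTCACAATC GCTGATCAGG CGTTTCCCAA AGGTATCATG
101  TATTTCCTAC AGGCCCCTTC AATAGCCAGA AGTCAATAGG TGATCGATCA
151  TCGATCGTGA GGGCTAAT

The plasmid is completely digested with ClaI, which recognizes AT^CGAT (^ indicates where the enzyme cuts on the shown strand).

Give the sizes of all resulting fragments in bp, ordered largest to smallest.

ClaI sites (ATCGAT) start at positions 11, 143, 150.
ClaI cuts after base 2 of each site, so after positions 12, 144, 151.
Circular molecule, 3 cuts → 3 fragments:
  13–144 → 132 bp
  145–151 → 7 bp
  152–168 then 1–12 → 17 + 12 = 29 bp
Sorted largest to smallest: 132, 29, 7 bp.

132, 29, 7 bp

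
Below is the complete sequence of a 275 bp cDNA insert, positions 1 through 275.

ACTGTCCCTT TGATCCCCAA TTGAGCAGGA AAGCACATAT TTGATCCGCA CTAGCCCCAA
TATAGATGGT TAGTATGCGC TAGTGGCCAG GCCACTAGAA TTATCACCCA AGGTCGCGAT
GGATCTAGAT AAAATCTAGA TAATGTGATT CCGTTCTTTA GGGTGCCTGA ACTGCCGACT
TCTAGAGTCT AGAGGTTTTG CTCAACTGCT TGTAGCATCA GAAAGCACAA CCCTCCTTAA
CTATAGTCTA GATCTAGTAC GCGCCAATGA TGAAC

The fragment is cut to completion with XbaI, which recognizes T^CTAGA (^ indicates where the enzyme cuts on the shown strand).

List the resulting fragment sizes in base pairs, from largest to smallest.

124, 59, 46, 28, 11, 7 bp

XbaI sites (TCTAGA) start at positions 124, 135, 181, 188, 247.
XbaI cuts after the first base of each site, so after positions 124, 135, 181, 188, 247.
Linear molecule, 5 cuts → 6 fragments:
  1–124 → 124 bp
  125–135 → 11 bp
  136–181 → 46 bp
  182–188 → 7 bp
  189–247 → 59 bp
  248–275 → 28 bp
Sorted largest to smallest: 124, 59, 46, 28, 11, 7 bp.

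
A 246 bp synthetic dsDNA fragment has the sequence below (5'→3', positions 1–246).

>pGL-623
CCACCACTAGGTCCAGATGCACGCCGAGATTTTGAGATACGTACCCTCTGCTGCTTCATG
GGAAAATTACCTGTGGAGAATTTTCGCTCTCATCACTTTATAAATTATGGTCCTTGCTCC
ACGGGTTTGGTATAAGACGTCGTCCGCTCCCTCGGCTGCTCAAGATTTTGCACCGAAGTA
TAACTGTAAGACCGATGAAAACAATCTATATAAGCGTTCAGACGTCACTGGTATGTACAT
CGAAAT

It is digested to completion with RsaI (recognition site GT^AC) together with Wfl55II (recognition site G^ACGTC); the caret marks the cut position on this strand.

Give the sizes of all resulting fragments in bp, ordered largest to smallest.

RsaI sites (GTAC) start at positions 41, 235.
RsaI cuts after base 2 of each site, so after positions 42, 236.
Wfl55II sites (GACGTC) start at positions 136, 221.
Wfl55II cuts after the first base of each site, so after positions 136, 221.
Combined cut positions: 42, 136, 221, 236.
Linear molecule, 4 cuts → 5 fragments:
  1–42 → 42 bp
  43–136 → 94 bp
  137–221 → 85 bp
  222–236 → 15 bp
  237–246 → 10 bp
Sorted largest to smallest: 94, 85, 42, 15, 10 bp.

94, 85, 42, 15, 10 bp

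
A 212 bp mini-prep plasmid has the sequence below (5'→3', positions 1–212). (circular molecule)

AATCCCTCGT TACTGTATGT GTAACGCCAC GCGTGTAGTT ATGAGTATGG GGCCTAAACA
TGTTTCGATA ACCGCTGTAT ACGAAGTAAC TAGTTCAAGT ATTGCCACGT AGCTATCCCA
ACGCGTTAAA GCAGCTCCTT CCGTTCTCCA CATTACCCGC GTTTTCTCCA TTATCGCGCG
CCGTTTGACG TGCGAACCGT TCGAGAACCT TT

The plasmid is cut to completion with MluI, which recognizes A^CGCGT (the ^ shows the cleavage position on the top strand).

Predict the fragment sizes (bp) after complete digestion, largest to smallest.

MluI sites (ACGCGT) start at positions 29, 121.
MluI cuts after the first base of each site, so after positions 29, 121.
Circular molecule, 2 cuts → 2 fragments:
  30–121 → 92 bp
  122–212 then 1–29 → 91 + 29 = 120 bp
Sorted largest to smallest: 120, 92 bp.

120, 92 bp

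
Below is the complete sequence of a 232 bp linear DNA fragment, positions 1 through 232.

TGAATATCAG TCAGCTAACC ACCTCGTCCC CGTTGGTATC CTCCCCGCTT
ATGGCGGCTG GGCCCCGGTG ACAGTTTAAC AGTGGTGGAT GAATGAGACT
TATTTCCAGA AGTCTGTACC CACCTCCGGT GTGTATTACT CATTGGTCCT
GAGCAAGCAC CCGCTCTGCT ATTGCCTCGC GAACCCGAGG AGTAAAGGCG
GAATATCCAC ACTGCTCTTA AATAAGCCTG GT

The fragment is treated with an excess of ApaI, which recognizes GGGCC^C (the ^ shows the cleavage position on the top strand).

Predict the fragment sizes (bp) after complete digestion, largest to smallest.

168, 64 bp

The ApaI site (GGGCCC) starts at position 60.
ApaI cuts after base 5 of each site (before the last base), so after position 64.
Linear molecule, 1 cut → 2 fragments:
  1–64 → 64 bp
  65–232 → 168 bp
Sorted largest to smallest: 168, 64 bp.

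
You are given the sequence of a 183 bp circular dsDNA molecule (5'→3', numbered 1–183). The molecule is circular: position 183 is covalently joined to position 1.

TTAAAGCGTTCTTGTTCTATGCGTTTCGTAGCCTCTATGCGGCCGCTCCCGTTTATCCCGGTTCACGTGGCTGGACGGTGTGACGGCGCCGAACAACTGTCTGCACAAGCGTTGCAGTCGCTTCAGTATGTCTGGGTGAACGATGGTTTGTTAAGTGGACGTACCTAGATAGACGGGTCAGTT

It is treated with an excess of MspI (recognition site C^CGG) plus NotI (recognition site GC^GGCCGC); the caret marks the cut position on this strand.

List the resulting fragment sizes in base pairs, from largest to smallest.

The MspI site (CCGG) starts at position 58.
MspI cuts after the first base of each site, so after position 58.
The NotI site (GCGGCCGC) starts at position 39.
NotI cuts after base 2 of each site, so after position 40.
Combined cut positions: 40, 58.
Circular molecule, 2 cuts → 2 fragments:
  41–58 → 18 bp
  59–183 then 1–40 → 125 + 40 = 165 bp
Sorted largest to smallest: 165, 18 bp.

165, 18 bp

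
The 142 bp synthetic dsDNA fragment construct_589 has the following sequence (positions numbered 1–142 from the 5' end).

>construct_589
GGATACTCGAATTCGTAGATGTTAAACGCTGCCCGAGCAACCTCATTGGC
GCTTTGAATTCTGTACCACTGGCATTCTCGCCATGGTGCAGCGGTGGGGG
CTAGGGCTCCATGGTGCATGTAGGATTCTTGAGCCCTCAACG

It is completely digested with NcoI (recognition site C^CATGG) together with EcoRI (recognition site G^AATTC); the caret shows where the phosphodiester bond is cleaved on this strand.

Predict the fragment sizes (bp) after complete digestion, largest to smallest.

47, 33, 28, 25, 9 bp

NcoI sites (CCATGG) start at positions 81, 109.
NcoI cuts after the first base of each site, so after positions 81, 109.
EcoRI sites (GAATTC) start at positions 9, 56.
EcoRI cuts after the first base of each site, so after positions 9, 56.
Combined cut positions: 9, 56, 81, 109.
Linear molecule, 4 cuts → 5 fragments:
  1–9 → 9 bp
  10–56 → 47 bp
  57–81 → 25 bp
  82–109 → 28 bp
  110–142 → 33 bp
Sorted largest to smallest: 47, 33, 28, 25, 9 bp.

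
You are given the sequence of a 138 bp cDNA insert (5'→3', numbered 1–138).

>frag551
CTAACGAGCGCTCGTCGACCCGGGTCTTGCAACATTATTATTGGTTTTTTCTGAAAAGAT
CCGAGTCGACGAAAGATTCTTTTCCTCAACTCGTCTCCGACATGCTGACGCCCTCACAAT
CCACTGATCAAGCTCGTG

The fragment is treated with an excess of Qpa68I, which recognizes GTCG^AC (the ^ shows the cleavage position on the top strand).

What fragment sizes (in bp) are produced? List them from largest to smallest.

70, 51, 17 bp

Qpa68I sites (GTCGAC) start at positions 14, 65.
Qpa68I cuts after base 4 of each site, so after positions 17, 68.
Linear molecule, 2 cuts → 3 fragments:
  1–17 → 17 bp
  18–68 → 51 bp
  69–138 → 70 bp
Sorted largest to smallest: 70, 51, 17 bp.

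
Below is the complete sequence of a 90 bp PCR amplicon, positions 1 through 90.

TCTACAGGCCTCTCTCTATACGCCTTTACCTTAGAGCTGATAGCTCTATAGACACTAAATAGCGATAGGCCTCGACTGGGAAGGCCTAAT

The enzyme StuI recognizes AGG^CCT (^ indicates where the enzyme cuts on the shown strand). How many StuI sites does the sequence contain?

AGGCCT occurs starting at positions 6, 67, 82.
StuI cuts at 3 sites.

3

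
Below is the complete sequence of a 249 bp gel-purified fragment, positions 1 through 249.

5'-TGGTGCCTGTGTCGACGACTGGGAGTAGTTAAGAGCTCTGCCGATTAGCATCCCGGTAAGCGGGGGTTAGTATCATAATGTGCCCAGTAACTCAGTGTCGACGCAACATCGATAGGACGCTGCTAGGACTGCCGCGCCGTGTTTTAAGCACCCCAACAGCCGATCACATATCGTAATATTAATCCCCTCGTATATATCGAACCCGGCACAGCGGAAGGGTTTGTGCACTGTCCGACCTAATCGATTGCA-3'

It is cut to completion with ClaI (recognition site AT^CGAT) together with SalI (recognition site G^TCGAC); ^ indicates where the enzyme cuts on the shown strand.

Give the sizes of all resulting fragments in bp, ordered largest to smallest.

ClaI sites (ATCGAT) start at positions 108, 240.
ClaI cuts after base 2 of each site, so after positions 109, 241.
SalI sites (GTCGAC) start at positions 11, 97.
SalI cuts after the first base of each site, so after positions 11, 97.
Combined cut positions: 11, 97, 109, 241.
Linear molecule, 4 cuts → 5 fragments:
  1–11 → 11 bp
  12–97 → 86 bp
  98–109 → 12 bp
  110–241 → 132 bp
  242–249 → 8 bp
Sorted largest to smallest: 132, 86, 12, 11, 8 bp.

132, 86, 12, 11, 8 bp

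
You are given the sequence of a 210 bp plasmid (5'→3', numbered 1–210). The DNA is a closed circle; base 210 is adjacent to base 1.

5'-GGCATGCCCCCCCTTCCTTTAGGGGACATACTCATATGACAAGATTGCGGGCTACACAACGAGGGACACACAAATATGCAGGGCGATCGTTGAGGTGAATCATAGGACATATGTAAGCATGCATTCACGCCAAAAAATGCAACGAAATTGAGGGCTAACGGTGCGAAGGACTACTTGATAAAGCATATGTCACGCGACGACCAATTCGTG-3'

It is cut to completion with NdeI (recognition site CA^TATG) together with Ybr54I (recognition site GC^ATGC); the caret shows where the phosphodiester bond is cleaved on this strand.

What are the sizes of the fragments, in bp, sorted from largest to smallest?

NdeI sites (CATATG) start at positions 33, 108, 184.
NdeI cuts after base 2 of each site, so after positions 34, 109, 185.
Ybr54I sites (GCATGC) start at positions 2, 117.
Ybr54I cuts after base 2 of each site, so after positions 3, 118.
Combined cut positions: 3, 34, 109, 118, 185.
Circular molecule, 5 cuts → 5 fragments:
  4–34 → 31 bp
  35–109 → 75 bp
  110–118 → 9 bp
  119–185 → 67 bp
  186–210 then 1–3 → 25 + 3 = 28 bp
Sorted largest to smallest: 75, 67, 31, 28, 9 bp.

75, 67, 31, 28, 9 bp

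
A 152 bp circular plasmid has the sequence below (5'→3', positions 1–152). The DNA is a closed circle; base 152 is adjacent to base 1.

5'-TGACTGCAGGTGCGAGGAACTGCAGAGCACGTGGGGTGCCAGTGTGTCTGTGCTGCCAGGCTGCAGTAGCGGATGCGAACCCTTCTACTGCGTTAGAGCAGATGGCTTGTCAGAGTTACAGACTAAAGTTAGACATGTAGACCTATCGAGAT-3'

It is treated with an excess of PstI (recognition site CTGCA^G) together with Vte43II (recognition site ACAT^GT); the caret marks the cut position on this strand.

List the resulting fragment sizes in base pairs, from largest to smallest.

PstI sites (CTGCAG) start at positions 4, 20, 61.
PstI cuts after base 5 of each site (before the last base), so after positions 8, 24, 65.
The Vte43II site (ACATGT) starts at position 133.
Vte43II cuts after base 4 of each site, so after position 136.
Combined cut positions: 8, 24, 65, 136.
Circular molecule, 4 cuts → 4 fragments:
  9–24 → 16 bp
  25–65 → 41 bp
  66–136 → 71 bp
  137–152 then 1–8 → 16 + 8 = 24 bp
Sorted largest to smallest: 71, 41, 24, 16 bp.

71, 41, 24, 16 bp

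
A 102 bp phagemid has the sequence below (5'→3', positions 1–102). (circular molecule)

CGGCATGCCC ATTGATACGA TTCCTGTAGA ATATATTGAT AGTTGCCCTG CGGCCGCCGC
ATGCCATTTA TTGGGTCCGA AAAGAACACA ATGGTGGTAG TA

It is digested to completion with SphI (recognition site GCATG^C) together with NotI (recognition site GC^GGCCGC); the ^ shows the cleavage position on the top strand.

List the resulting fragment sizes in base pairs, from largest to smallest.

SphI sites (GCATGC) start at positions 3, 59.
SphI cuts after base 5 of each site (before the last base), so after positions 7, 63.
The NotI site (GCGGCCGC) starts at position 50.
NotI cuts after base 2 of each site, so after position 51.
Combined cut positions: 7, 51, 63.
Circular molecule, 3 cuts → 3 fragments:
  8–51 → 44 bp
  52–63 → 12 bp
  64–102 then 1–7 → 39 + 7 = 46 bp
Sorted largest to smallest: 46, 44, 12 bp.

46, 44, 12 bp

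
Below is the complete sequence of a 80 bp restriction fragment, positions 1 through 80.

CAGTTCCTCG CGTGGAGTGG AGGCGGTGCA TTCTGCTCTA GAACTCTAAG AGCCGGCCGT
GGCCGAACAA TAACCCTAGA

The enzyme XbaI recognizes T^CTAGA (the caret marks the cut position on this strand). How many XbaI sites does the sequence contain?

1

TCTAGA occurs starting at position 37.
XbaI cuts at 1 site.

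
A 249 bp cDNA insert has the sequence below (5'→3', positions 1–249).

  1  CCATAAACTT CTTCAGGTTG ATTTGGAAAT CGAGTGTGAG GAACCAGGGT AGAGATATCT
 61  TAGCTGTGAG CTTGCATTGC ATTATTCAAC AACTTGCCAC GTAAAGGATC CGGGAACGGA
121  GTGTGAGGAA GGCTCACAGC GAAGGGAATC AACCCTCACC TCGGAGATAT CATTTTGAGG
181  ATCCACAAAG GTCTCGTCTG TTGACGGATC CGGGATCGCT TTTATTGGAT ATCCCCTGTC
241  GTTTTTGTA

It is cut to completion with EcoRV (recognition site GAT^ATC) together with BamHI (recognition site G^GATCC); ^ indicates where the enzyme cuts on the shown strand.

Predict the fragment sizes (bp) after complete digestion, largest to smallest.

EcoRV sites (GATATC) start at positions 54, 166, 228.
EcoRV cuts after base 3 of each site, so after positions 56, 168, 230.
BamHI sites (GGATCC) start at positions 106, 179, 206.
BamHI cuts after the first base of each site, so after positions 106, 179, 206.
Combined cut positions: 56, 106, 168, 179, 206, 230.
Linear molecule, 6 cuts → 7 fragments:
  1–56 → 56 bp
  57–106 → 50 bp
  107–168 → 62 bp
  169–179 → 11 bp
  180–206 → 27 bp
  207–230 → 24 bp
  231–249 → 19 bp
Sorted largest to smallest: 62, 56, 50, 27, 24, 19, 11 bp.

62, 56, 50, 27, 24, 19, 11 bp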